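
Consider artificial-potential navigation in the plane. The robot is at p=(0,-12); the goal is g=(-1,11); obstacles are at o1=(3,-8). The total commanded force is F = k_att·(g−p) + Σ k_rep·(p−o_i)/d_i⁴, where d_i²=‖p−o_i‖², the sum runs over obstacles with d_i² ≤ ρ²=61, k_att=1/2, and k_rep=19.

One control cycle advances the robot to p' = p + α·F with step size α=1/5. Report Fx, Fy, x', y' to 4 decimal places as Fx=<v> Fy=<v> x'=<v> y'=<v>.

F_att = 1/2·(g−p) = 1/2·(-1,23) = (-0.5000,11.5000)
o1: d²=25 ≤ ρ²=61; F_rep = 19·(-3,-4)/25² = (-0.0912,-0.1216)
F = F_att + ΣF_rep = (-0.5912,11.3784)
p' = p + 1/5·F = (-0.1182,-9.7243)

Fx=-0.5912 Fy=11.3784 x'=-0.1182 y'=-9.7243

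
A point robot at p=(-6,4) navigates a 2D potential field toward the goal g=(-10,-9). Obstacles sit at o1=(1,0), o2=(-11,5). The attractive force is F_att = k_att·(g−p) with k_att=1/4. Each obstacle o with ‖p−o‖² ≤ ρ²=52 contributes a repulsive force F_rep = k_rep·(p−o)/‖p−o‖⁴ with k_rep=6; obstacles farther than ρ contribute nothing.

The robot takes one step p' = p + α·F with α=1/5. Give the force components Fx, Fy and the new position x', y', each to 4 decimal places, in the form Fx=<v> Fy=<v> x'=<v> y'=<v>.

Fx=-0.9556 Fy=-3.2589 x'=-6.1911 y'=3.3482

F_att = 1/4·(g−p) = 1/4·(-4,-13) = (-1.0000,-3.2500)
o1: d²=65 > ρ²=52 → inactive
o2: d²=26 ≤ ρ²=52; F_rep = 6·(5,-1)/26² = (0.0444,-0.0089)
F = F_att + ΣF_rep = (-0.9556,-3.2589)
p' = p + 1/5·F = (-6.1911,3.3482)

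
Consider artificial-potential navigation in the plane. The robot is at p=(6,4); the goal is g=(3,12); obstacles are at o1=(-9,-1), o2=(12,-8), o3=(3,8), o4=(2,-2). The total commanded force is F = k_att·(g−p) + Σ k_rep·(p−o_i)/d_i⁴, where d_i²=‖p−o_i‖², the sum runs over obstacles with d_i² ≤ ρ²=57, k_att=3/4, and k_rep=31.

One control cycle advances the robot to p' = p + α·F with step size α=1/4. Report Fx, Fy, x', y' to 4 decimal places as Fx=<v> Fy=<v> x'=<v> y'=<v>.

F_att = 3/4·(g−p) = 3/4·(-3,8) = (-2.2500,6.0000)
o1: d²=250 > ρ²=57 → inactive
o2: d²=180 > ρ²=57 → inactive
o3: d²=25 ≤ ρ²=57; F_rep = 31·(3,-4)/25² = (0.1488,-0.1984)
o4: d²=52 ≤ ρ²=57; F_rep = 31·(4,6)/52² = (0.0459,0.0688)
F = F_att + ΣF_rep = (-2.0553,5.8704)
p' = p + 1/4·F = (5.4862,5.4676)

Fx=-2.0553 Fy=5.8704 x'=5.4862 y'=5.4676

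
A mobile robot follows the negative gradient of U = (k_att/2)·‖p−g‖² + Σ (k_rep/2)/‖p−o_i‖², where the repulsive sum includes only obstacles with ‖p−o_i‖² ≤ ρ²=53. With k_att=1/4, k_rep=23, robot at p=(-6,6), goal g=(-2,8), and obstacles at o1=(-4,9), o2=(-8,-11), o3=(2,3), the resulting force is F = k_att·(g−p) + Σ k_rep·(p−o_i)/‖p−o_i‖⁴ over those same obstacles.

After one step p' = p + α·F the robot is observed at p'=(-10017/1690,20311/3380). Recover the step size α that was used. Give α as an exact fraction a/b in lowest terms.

α = 1/10

F_att = 1/4·(g−p) = 1/4·(4,2) = (1.0000,0.5000)
o1: d²=13 ≤ ρ²=53; F_rep = 23·(-2,-3)/13² = (-0.2722,-0.4083)
o2: d²=293 > ρ²=53 → inactive
o3: d²=73 > ρ²=53 → inactive
F = F_att + ΣF_rep = (0.7278,0.0917)
Δp = p'−p = (0.0728,0.0092); α = Δx/Fx = (123/1690) / (123/169) = 1/10
check: Δy/Fy = (31/3380) / (31/338) = 1/10 ✓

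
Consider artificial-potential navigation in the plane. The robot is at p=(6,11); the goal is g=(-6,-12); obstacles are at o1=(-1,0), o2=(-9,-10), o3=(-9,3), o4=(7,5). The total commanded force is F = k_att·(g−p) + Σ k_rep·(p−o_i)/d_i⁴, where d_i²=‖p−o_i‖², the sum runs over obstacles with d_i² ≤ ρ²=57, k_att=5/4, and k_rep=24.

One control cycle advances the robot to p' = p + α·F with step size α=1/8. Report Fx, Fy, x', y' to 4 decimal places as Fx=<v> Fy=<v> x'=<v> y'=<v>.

Fx=-15.0175 Fy=-28.6448 x'=4.1228 y'=7.4194

F_att = 5/4·(g−p) = 5/4·(-12,-23) = (-15.0000,-28.7500)
o1: d²=170 > ρ²=57 → inactive
o2: d²=666 > ρ²=57 → inactive
o3: d²=289 > ρ²=57 → inactive
o4: d²=37 ≤ ρ²=57; F_rep = 24·(-1,6)/37² = (-0.0175,0.1052)
F = F_att + ΣF_rep = (-15.0175,-28.6448)
p' = p + 1/8·F = (4.1228,7.4194)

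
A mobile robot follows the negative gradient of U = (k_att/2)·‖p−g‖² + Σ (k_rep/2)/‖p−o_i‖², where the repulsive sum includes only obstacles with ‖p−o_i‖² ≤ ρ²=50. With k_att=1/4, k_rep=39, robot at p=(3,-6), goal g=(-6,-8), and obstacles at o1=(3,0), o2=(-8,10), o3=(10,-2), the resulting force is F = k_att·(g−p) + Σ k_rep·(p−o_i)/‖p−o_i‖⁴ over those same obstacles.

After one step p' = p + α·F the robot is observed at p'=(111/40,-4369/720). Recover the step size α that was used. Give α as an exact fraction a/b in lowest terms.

F_att = 1/4·(g−p) = 1/4·(-9,-2) = (-2.2500,-0.5000)
o1: d²=36 ≤ ρ²=50; F_rep = 39·(0,-6)/36² = (0.0000,-0.1806)
o2: d²=377 > ρ²=50 → inactive
o3: d²=65 > ρ²=50 → inactive
F = F_att + ΣF_rep = (-2.2500,-0.6806)
Δp = p'−p = (-0.2250,-0.0681); α = Δx/Fx = (-9/40) / (-9/4) = 1/10
check: Δy/Fy = (-49/720) / (-49/72) = 1/10 ✓

α = 1/10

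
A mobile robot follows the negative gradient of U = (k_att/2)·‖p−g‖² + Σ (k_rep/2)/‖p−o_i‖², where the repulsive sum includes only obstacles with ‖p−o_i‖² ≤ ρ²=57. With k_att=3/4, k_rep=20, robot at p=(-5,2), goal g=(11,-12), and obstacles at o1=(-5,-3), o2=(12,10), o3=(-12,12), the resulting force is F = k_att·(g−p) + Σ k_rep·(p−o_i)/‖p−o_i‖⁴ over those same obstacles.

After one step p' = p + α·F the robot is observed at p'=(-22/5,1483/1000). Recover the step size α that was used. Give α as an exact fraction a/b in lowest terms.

F_att = 3/4·(g−p) = 3/4·(16,-14) = (12.0000,-10.5000)
o1: d²=25 ≤ ρ²=57; F_rep = 20·(0,5)/25² = (0.0000,0.1600)
o2: d²=353 > ρ²=57 → inactive
o3: d²=149 > ρ²=57 → inactive
F = F_att + ΣF_rep = (12.0000,-10.3400)
Δp = p'−p = (0.6000,-0.5170); α = Δx/Fx = (3/5) / (12) = 1/20
check: Δy/Fy = (-517/1000) / (-517/50) = 1/20 ✓

α = 1/20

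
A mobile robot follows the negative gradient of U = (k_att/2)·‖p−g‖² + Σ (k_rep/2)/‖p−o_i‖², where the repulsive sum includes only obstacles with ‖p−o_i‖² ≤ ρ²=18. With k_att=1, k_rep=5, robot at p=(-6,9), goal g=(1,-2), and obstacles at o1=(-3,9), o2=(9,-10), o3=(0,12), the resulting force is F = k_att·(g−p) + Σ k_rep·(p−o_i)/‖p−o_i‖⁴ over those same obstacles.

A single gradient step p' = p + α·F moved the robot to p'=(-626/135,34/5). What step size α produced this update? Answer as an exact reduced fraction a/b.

α = 1/5

F_att = 1·(g−p) = 1·(7,-11) = (7.0000,-11.0000)
o1: d²=9 ≤ ρ²=18; F_rep = 5·(-3,0)/9² = (-0.1852,0.0000)
o2: d²=586 > ρ²=18 → inactive
o3: d²=45 > ρ²=18 → inactive
F = F_att + ΣF_rep = (6.8148,-11.0000)
Δp = p'−p = (1.3630,-2.2000); α = Δx/Fx = (184/135) / (184/27) = 1/5
check: Δy/Fy = (-11/5) / (-11) = 1/5 ✓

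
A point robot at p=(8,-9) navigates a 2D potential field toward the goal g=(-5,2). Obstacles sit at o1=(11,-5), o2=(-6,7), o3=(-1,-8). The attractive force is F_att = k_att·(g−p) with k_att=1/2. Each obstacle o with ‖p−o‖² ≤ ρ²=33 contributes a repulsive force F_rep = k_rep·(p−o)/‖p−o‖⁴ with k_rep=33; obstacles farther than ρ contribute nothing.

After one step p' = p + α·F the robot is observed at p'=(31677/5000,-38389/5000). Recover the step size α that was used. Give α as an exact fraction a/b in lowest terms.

α = 1/4

F_att = 1/2·(g−p) = 1/2·(-13,11) = (-6.5000,5.5000)
o1: d²=25 ≤ ρ²=33; F_rep = 33·(-3,-4)/25² = (-0.1584,-0.2112)
o2: d²=452 > ρ²=33 → inactive
o3: d²=82 > ρ²=33 → inactive
F = F_att + ΣF_rep = (-6.6584,5.2888)
Δp = p'−p = (-1.6646,1.3222); α = Δx/Fx = (-8323/5000) / (-8323/1250) = 1/4
check: Δy/Fy = (6611/5000) / (6611/1250) = 1/4 ✓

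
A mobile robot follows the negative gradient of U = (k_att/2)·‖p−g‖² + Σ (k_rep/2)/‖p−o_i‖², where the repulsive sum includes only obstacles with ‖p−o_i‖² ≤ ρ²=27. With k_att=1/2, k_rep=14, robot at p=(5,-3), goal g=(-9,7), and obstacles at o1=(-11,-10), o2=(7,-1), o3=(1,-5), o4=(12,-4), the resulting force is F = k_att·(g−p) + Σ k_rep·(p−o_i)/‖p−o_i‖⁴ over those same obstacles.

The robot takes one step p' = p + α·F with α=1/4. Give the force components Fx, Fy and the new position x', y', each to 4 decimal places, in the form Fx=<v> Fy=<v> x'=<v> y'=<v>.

F_att = 1/2·(g−p) = 1/2·(-14,10) = (-7.0000,5.0000)
o1: d²=305 > ρ²=27 → inactive
o2: d²=8 ≤ ρ²=27; F_rep = 14·(-2,-2)/8² = (-0.4375,-0.4375)
o3: d²=20 ≤ ρ²=27; F_rep = 14·(4,2)/20² = (0.1400,0.0700)
o4: d²=50 > ρ²=27 → inactive
F = F_att + ΣF_rep = (-7.2975,4.6325)
p' = p + 1/4·F = (3.1756,-1.8419)

Fx=-7.2975 Fy=4.6325 x'=3.1756 y'=-1.8419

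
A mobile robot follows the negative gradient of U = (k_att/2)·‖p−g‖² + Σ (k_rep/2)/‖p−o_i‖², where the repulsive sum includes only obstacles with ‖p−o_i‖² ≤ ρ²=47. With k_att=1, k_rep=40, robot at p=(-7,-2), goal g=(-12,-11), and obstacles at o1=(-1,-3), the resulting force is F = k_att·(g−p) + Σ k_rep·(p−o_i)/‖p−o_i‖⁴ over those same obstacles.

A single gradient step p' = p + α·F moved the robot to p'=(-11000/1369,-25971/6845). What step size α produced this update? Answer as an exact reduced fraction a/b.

α = 1/5

F_att = 1·(g−p) = 1·(-5,-9) = (-5.0000,-9.0000)
o1: d²=37 ≤ ρ²=47; F_rep = 40·(-6,1)/37² = (-0.1753,0.0292)
F = F_att + ΣF_rep = (-5.1753,-8.9708)
Δp = p'−p = (-1.0351,-1.7942); α = Δx/Fx = (-1417/1369) / (-7085/1369) = 1/5
check: Δy/Fy = (-12281/6845) / (-12281/1369) = 1/5 ✓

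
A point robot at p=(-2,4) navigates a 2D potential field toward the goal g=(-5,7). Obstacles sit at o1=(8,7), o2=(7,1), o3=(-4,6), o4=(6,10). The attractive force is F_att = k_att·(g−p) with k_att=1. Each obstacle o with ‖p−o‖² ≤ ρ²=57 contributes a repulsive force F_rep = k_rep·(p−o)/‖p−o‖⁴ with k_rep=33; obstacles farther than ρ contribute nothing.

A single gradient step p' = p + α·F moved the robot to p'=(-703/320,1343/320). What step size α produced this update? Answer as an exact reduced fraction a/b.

F_att = 1·(g−p) = 1·(-3,3) = (-3.0000,3.0000)
o1: d²=109 > ρ²=57 → inactive
o2: d²=90 > ρ²=57 → inactive
o3: d²=8 ≤ ρ²=57; F_rep = 33·(2,-2)/8² = (1.0312,-1.0312)
o4: d²=100 > ρ²=57 → inactive
F = F_att + ΣF_rep = (-1.9688,1.9688)
Δp = p'−p = (-0.1969,0.1969); α = Δx/Fx = (-63/320) / (-63/32) = 1/10
check: Δy/Fy = (63/320) / (63/32) = 1/10 ✓

α = 1/10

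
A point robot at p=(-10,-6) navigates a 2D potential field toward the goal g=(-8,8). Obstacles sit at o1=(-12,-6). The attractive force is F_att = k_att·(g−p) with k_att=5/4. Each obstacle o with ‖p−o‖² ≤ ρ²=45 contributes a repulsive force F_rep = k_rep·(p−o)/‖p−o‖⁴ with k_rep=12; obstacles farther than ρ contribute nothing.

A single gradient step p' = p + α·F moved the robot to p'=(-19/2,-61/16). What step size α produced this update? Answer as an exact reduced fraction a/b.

α = 1/8

F_att = 5/4·(g−p) = 5/4·(2,14) = (2.5000,17.5000)
o1: d²=4 ≤ ρ²=45; F_rep = 12·(2,0)/4² = (1.5000,0.0000)
F = F_att + ΣF_rep = (4.0000,17.5000)
Δp = p'−p = (0.5000,2.1875); α = Δx/Fx = (1/2) / (4) = 1/8
check: Δy/Fy = (35/16) / (35/2) = 1/8 ✓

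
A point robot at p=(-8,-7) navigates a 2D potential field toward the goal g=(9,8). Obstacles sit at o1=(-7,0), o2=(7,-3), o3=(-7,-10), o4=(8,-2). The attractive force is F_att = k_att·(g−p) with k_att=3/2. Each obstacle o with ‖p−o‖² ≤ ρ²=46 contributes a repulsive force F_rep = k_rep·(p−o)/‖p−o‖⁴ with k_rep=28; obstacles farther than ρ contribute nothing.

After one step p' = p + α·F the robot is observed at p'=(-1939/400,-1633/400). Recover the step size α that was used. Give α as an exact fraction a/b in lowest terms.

F_att = 3/2·(g−p) = 3/2·(17,15) = (25.5000,22.5000)
o1: d²=50 > ρ²=46 → inactive
o2: d²=241 > ρ²=46 → inactive
o3: d²=10 ≤ ρ²=46; F_rep = 28·(-1,3)/10² = (-0.2800,0.8400)
o4: d²=281 > ρ²=46 → inactive
F = F_att + ΣF_rep = (25.2200,23.3400)
Δp = p'−p = (3.1525,2.9175); α = Δx/Fx = (1261/400) / (1261/50) = 1/8
check: Δy/Fy = (1167/400) / (1167/50) = 1/8 ✓

α = 1/8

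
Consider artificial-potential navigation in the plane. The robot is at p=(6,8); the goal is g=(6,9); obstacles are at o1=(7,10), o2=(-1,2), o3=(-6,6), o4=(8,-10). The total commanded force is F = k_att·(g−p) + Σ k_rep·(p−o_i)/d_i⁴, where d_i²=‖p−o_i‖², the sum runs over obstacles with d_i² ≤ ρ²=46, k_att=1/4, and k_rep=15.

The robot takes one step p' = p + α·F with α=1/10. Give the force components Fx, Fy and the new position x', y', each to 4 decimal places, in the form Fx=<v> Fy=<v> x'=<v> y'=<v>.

Fx=-0.6000 Fy=-0.9500 x'=5.9400 y'=7.9050

F_att = 1/4·(g−p) = 1/4·(0,1) = (0.0000,0.2500)
o1: d²=5 ≤ ρ²=46; F_rep = 15·(-1,-2)/5² = (-0.6000,-1.2000)
o2: d²=85 > ρ²=46 → inactive
o3: d²=148 > ρ²=46 → inactive
o4: d²=328 > ρ²=46 → inactive
F = F_att + ΣF_rep = (-0.6000,-0.9500)
p' = p + 1/10·F = (5.9400,7.9050)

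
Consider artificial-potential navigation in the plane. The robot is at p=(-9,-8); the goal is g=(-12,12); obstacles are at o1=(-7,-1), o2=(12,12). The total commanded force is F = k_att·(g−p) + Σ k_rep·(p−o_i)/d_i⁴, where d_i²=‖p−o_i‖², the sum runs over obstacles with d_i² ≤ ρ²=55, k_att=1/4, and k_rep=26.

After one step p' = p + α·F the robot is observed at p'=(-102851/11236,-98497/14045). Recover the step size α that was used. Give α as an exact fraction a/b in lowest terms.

α = 1/5

F_att = 1/4·(g−p) = 1/4·(-3,20) = (-0.7500,5.0000)
o1: d²=53 ≤ ρ²=55; F_rep = 26·(-2,-7)/53² = (-0.0185,-0.0648)
o2: d²=841 > ρ²=55 → inactive
F = F_att + ΣF_rep = (-0.7685,4.9352)
Δp = p'−p = (-0.1537,0.9870); α = Δx/Fx = (-1727/11236) / (-8635/11236) = 1/5
check: Δy/Fy = (13863/14045) / (13863/2809) = 1/5 ✓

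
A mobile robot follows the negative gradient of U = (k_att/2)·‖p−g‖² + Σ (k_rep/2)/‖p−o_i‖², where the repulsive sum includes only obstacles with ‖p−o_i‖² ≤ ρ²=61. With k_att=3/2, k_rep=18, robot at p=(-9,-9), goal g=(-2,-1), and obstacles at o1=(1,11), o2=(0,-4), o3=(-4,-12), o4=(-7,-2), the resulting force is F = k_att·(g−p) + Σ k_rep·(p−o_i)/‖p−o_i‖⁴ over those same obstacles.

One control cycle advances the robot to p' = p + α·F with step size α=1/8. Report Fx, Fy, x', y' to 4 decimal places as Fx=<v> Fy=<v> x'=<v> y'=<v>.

F_att = 3/2·(g−p) = 3/2·(7,8) = (10.5000,12.0000)
o1: d²=500 > ρ²=61 → inactive
o2: d²=106 > ρ²=61 → inactive
o3: d²=34 ≤ ρ²=61; F_rep = 18·(-5,3)/34² = (-0.0779,0.0467)
o4: d²=53 ≤ ρ²=61; F_rep = 18·(-2,-7)/53² = (-0.0128,-0.0449)
F = F_att + ΣF_rep = (10.4093,12.0019)
p' = p + 1/8·F = (-7.6988,-7.4998)

Fx=10.4093 Fy=12.0019 x'=-7.6988 y'=-7.4998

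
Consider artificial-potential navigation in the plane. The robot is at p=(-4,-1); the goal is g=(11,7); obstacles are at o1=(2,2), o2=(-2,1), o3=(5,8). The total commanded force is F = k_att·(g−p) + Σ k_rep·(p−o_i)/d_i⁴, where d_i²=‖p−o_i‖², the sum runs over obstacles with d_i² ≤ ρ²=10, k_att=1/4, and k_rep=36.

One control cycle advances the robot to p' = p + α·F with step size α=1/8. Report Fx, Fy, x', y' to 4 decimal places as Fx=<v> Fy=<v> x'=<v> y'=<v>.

Fx=2.6250 Fy=0.8750 x'=-3.6719 y'=-0.8906

F_att = 1/4·(g−p) = 1/4·(15,8) = (3.7500,2.0000)
o1: d²=45 > ρ²=10 → inactive
o2: d²=8 ≤ ρ²=10; F_rep = 36·(-2,-2)/8² = (-1.1250,-1.1250)
o3: d²=162 > ρ²=10 → inactive
F = F_att + ΣF_rep = (2.6250,0.8750)
p' = p + 1/8·F = (-3.6719,-0.8906)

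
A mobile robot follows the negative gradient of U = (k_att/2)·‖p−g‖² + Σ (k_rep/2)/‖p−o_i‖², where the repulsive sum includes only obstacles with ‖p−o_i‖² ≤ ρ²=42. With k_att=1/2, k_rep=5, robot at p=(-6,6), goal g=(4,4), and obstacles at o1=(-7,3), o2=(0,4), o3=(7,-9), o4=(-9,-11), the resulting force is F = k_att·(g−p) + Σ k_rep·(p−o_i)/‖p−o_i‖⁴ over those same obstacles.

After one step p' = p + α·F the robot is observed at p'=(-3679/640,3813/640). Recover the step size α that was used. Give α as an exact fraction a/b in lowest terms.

F_att = 1/2·(g−p) = 1/2·(10,-2) = (5.0000,-1.0000)
o1: d²=10 ≤ ρ²=42; F_rep = 5·(1,3)/10² = (0.0500,0.1500)
o2: d²=40 ≤ ρ²=42; F_rep = 5·(-6,2)/40² = (-0.0187,0.0063)
o3: d²=394 > ρ²=42 → inactive
o4: d²=298 > ρ²=42 → inactive
F = F_att + ΣF_rep = (5.0312,-0.8438)
Δp = p'−p = (0.2516,-0.0422); α = Δx/Fx = (161/640) / (161/32) = 1/20
check: Δy/Fy = (-27/640) / (-27/32) = 1/20 ✓

α = 1/20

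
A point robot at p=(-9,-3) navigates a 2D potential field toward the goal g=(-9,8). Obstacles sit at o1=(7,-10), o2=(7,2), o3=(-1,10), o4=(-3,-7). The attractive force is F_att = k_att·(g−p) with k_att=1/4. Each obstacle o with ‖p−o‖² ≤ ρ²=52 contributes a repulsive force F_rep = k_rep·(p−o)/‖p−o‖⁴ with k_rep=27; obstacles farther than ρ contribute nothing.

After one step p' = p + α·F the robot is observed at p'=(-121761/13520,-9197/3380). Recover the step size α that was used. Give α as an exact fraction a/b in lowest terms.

α = 1/10

F_att = 1/4·(g−p) = 1/4·(0,11) = (0.0000,2.7500)
o1: d²=305 > ρ²=52 → inactive
o2: d²=281 > ρ²=52 → inactive
o3: d²=233 > ρ²=52 → inactive
o4: d²=52 ≤ ρ²=52; F_rep = 27·(-6,4)/52² = (-0.0599,0.0399)
F = F_att + ΣF_rep = (-0.0599,2.7899)
Δp = p'−p = (-0.0060,0.2790); α = Δx/Fx = (-81/13520) / (-81/1352) = 1/10
check: Δy/Fy = (943/3380) / (943/338) = 1/10 ✓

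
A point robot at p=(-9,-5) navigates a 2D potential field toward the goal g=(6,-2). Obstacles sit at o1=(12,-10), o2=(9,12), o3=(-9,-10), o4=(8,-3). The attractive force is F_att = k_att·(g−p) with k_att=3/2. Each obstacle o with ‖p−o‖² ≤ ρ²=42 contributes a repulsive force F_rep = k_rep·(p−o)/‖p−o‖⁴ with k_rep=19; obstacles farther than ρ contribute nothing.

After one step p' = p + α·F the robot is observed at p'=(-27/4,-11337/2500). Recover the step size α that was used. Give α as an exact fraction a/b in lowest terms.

α = 1/10

F_att = 3/2·(g−p) = 3/2·(15,3) = (22.5000,4.5000)
o1: d²=466 > ρ²=42 → inactive
o2: d²=613 > ρ²=42 → inactive
o3: d²=25 ≤ ρ²=42; F_rep = 19·(0,5)/25² = (0.0000,0.1520)
o4: d²=293 > ρ²=42 → inactive
F = F_att + ΣF_rep = (22.5000,4.6520)
Δp = p'−p = (2.2500,0.4652); α = Δx/Fx = (9/4) / (45/2) = 1/10
check: Δy/Fy = (1163/2500) / (1163/250) = 1/10 ✓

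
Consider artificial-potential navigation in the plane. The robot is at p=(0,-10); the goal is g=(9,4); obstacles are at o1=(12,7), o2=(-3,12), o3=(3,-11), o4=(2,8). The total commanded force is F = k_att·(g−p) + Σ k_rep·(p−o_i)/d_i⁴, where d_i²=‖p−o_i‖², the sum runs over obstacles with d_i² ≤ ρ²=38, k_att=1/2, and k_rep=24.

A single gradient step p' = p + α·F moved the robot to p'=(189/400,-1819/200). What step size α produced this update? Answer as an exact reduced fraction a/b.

F_att = 1/2·(g−p) = 1/2·(9,14) = (4.5000,7.0000)
o1: d²=433 > ρ²=38 → inactive
o2: d²=493 > ρ²=38 → inactive
o3: d²=10 ≤ ρ²=38; F_rep = 24·(-3,1)/10² = (-0.7200,0.2400)
o4: d²=328 > ρ²=38 → inactive
F = F_att + ΣF_rep = (3.7800,7.2400)
Δp = p'−p = (0.4725,0.9050); α = Δx/Fx = (189/400) / (189/50) = 1/8
check: Δy/Fy = (181/200) / (181/25) = 1/8 ✓

α = 1/8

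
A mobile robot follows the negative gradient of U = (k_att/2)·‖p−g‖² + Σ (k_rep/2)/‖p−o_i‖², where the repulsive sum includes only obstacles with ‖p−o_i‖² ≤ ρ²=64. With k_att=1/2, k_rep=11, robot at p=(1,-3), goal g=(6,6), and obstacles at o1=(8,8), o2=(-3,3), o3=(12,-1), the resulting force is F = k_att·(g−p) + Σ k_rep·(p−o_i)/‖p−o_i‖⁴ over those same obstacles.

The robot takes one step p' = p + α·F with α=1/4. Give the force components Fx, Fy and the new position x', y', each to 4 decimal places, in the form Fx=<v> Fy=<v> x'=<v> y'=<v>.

Fx=2.5163 Fy=4.4756 x'=1.6291 y'=-1.8811

F_att = 1/2·(g−p) = 1/2·(5,9) = (2.5000,4.5000)
o1: d²=170 > ρ²=64 → inactive
o2: d²=52 ≤ ρ²=64; F_rep = 11·(4,-6)/52² = (0.0163,-0.0244)
o3: d²=125 > ρ²=64 → inactive
F = F_att + ΣF_rep = (2.5163,4.4756)
p' = p + 1/4·F = (1.6291,-1.8811)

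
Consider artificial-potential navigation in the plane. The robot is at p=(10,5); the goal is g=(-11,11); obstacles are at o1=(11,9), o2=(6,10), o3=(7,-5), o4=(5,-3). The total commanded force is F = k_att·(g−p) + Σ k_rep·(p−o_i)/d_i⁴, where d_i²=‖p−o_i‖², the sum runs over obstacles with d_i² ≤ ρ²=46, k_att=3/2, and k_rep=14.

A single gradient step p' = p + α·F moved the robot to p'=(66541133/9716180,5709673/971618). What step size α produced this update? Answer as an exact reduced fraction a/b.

α = 1/10

F_att = 3/2·(g−p) = 3/2·(-21,6) = (-31.5000,9.0000)
o1: d²=17 ≤ ρ²=46; F_rep = 14·(-1,-4)/17² = (-0.0484,-0.1938)
o2: d²=41 ≤ ρ²=46; F_rep = 14·(4,-5)/41² = (0.0333,-0.0416)
o3: d²=109 > ρ²=46 → inactive
o4: d²=89 > ρ²=46 → inactive
F = F_att + ΣF_rep = (-31.5151,8.7646)
Δp = p'−p = (-3.1515,0.8765); α = Δx/Fx = (-30620667/9716180) / (-30620667/971618) = 1/10
check: Δy/Fy = (851583/971618) / (4257915/485809) = 1/10 ✓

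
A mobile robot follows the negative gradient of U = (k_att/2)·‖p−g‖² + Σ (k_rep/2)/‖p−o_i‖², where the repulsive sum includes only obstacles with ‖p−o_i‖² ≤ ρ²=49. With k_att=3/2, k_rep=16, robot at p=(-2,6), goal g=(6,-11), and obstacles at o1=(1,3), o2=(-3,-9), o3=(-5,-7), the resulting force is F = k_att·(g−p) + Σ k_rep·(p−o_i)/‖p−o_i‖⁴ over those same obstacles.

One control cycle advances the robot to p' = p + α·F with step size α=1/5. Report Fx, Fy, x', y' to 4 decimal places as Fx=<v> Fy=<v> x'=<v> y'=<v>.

Fx=11.8519 Fy=-25.3519 x'=0.3704 y'=0.9296

F_att = 3/2·(g−p) = 3/2·(8,-17) = (12.0000,-25.5000)
o1: d²=18 ≤ ρ²=49; F_rep = 16·(-3,3)/18² = (-0.1481,0.1481)
o2: d²=226 > ρ²=49 → inactive
o3: d²=178 > ρ²=49 → inactive
F = F_att + ΣF_rep = (11.8519,-25.3519)
p' = p + 1/5·F = (0.3704,0.9296)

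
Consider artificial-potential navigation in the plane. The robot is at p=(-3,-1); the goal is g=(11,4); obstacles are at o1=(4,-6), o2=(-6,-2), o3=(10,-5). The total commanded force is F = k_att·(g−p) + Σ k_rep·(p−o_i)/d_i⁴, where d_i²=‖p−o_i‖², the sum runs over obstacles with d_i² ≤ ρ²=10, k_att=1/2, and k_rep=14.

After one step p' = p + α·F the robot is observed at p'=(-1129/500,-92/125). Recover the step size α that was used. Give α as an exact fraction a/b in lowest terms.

α = 1/10

F_att = 1/2·(g−p) = 1/2·(14,5) = (7.0000,2.5000)
o1: d²=74 > ρ²=10 → inactive
o2: d²=10 ≤ ρ²=10; F_rep = 14·(3,1)/10² = (0.4200,0.1400)
o3: d²=185 > ρ²=10 → inactive
F = F_att + ΣF_rep = (7.4200,2.6400)
Δp = p'−p = (0.7420,0.2640); α = Δx/Fx = (371/500) / (371/50) = 1/10
check: Δy/Fy = (33/125) / (66/25) = 1/10 ✓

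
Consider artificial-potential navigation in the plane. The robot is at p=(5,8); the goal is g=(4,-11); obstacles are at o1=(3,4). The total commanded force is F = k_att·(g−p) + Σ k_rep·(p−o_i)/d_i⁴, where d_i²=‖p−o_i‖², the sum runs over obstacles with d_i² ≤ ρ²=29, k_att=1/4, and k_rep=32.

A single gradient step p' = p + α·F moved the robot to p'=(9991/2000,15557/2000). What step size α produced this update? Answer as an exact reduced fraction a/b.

α = 1/20

F_att = 1/4·(g−p) = 1/4·(-1,-19) = (-0.2500,-4.7500)
o1: d²=20 ≤ ρ²=29; F_rep = 32·(2,4)/20² = (0.1600,0.3200)
F = F_att + ΣF_rep = (-0.0900,-4.4300)
Δp = p'−p = (-0.0045,-0.2215); α = Δx/Fx = (-9/2000) / (-9/100) = 1/20
check: Δy/Fy = (-443/2000) / (-443/100) = 1/20 ✓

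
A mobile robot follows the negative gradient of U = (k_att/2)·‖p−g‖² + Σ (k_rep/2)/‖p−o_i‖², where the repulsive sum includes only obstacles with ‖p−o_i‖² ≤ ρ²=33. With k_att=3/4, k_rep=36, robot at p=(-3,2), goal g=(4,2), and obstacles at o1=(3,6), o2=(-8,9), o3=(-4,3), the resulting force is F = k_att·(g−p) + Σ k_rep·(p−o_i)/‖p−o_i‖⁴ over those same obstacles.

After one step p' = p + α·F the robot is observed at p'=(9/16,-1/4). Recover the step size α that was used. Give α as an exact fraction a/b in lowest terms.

α = 1/4

F_att = 3/4·(g−p) = 3/4·(7,0) = (5.2500,0.0000)
o1: d²=52 > ρ²=33 → inactive
o2: d²=74 > ρ²=33 → inactive
o3: d²=2 ≤ ρ²=33; F_rep = 36·(1,-1)/2² = (9.0000,-9.0000)
F = F_att + ΣF_rep = (14.2500,-9.0000)
Δp = p'−p = (3.5625,-2.2500); α = Δx/Fx = (57/16) / (57/4) = 1/4
check: Δy/Fy = (-9/4) / (-9) = 1/4 ✓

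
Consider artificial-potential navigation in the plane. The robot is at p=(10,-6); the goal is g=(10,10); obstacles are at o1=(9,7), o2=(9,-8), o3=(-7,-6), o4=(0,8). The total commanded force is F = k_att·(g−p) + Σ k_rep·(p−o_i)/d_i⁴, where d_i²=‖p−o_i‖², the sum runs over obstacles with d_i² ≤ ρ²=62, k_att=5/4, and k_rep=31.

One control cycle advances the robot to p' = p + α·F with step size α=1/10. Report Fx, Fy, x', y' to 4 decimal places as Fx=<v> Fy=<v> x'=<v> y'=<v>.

Fx=1.2400 Fy=22.4800 x'=10.1240 y'=-3.7520

F_att = 5/4·(g−p) = 5/4·(0,16) = (0.0000,20.0000)
o1: d²=170 > ρ²=62 → inactive
o2: d²=5 ≤ ρ²=62; F_rep = 31·(1,2)/5² = (1.2400,2.4800)
o3: d²=289 > ρ²=62 → inactive
o4: d²=296 > ρ²=62 → inactive
F = F_att + ΣF_rep = (1.2400,22.4800)
p' = p + 1/10·F = (10.1240,-3.7520)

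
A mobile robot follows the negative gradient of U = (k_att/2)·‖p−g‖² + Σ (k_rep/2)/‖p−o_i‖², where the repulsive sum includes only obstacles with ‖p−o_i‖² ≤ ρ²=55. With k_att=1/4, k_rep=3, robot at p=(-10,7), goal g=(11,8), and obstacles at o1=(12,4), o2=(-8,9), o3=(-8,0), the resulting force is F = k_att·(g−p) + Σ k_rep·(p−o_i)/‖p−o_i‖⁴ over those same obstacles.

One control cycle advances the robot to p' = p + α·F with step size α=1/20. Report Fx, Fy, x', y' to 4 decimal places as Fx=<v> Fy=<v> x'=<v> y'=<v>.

Fx=5.1541 Fy=0.1637 x'=-9.7423 y'=7.0082

F_att = 1/4·(g−p) = 1/4·(21,1) = (5.2500,0.2500)
o1: d²=493 > ρ²=55 → inactive
o2: d²=8 ≤ ρ²=55; F_rep = 3·(-2,-2)/8² = (-0.0938,-0.0938)
o3: d²=53 ≤ ρ²=55; F_rep = 3·(-2,7)/53² = (-0.0021,0.0075)
F = F_att + ΣF_rep = (5.1541,0.1637)
p' = p + 1/20·F = (-9.7423,7.0082)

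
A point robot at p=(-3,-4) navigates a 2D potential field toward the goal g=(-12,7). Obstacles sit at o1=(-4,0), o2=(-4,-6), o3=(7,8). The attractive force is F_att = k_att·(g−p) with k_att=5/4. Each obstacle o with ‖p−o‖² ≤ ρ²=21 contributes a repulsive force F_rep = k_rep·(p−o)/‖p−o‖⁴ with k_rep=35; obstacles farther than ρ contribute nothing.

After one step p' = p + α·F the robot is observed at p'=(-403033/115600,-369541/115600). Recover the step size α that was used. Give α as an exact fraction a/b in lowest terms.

F_att = 5/4·(g−p) = 5/4·(-9,11) = (-11.2500,13.7500)
o1: d²=17 ≤ ρ²=21; F_rep = 35·(1,-4)/17² = (0.1211,-0.4844)
o2: d²=5 ≤ ρ²=21; F_rep = 35·(1,2)/5² = (1.4000,2.8000)
o3: d²=244 > ρ²=21 → inactive
F = F_att + ΣF_rep = (-9.7289,16.0656)
Δp = p'−p = (-0.4864,0.8033); α = Δx/Fx = (-56233/115600) / (-56233/5780) = 1/20
check: Δy/Fy = (92859/115600) / (92859/5780) = 1/20 ✓

α = 1/20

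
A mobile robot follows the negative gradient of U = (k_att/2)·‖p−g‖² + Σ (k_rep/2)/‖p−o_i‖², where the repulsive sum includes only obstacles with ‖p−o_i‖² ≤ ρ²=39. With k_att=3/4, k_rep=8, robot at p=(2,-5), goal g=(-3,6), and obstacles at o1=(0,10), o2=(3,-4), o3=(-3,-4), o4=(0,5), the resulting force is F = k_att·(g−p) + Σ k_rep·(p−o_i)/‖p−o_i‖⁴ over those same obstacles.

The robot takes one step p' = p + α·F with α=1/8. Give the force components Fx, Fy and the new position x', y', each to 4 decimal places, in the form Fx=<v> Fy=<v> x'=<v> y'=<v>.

F_att = 3/4·(g−p) = 3/4·(-5,11) = (-3.7500,8.2500)
o1: d²=229 > ρ²=39 → inactive
o2: d²=2 ≤ ρ²=39; F_rep = 8·(-1,-1)/2² = (-2.0000,-2.0000)
o3: d²=26 ≤ ρ²=39; F_rep = 8·(5,-1)/26² = (0.0592,-0.0118)
o4: d²=104 > ρ²=39 → inactive
F = F_att + ΣF_rep = (-5.6908,6.2382)
p' = p + 1/8·F = (1.2886,-4.2202)

Fx=-5.6908 Fy=6.2382 x'=1.2886 y'=-4.2202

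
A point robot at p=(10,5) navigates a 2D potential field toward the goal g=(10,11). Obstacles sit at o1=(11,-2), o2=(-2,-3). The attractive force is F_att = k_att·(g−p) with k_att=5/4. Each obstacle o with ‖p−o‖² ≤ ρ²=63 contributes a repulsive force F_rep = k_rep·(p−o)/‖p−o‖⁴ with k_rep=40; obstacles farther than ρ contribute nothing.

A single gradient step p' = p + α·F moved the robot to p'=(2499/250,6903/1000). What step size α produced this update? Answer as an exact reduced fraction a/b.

α = 1/4

F_att = 5/4·(g−p) = 5/4·(0,6) = (0.0000,7.5000)
o1: d²=50 ≤ ρ²=63; F_rep = 40·(-1,7)/50² = (-0.0160,0.1120)
o2: d²=208 > ρ²=63 → inactive
F = F_att + ΣF_rep = (-0.0160,7.6120)
Δp = p'−p = (-0.0040,1.9030); α = Δx/Fx = (-1/250) / (-2/125) = 1/4
check: Δy/Fy = (1903/1000) / (1903/250) = 1/4 ✓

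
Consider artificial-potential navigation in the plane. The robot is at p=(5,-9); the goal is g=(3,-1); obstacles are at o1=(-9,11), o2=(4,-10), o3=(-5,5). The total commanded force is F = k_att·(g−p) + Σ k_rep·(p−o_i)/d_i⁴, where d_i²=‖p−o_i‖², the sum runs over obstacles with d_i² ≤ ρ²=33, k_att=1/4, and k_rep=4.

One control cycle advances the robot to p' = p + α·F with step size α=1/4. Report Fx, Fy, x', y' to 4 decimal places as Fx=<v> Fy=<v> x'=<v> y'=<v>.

F_att = 1/4·(g−p) = 1/4·(-2,8) = (-0.5000,2.0000)
o1: d²=596 > ρ²=33 → inactive
o2: d²=2 ≤ ρ²=33; F_rep = 4·(1,1)/2² = (1.0000,1.0000)
o3: d²=296 > ρ²=33 → inactive
F = F_att + ΣF_rep = (0.5000,3.0000)
p' = p + 1/4·F = (5.1250,-8.2500)

Fx=0.5000 Fy=3.0000 x'=5.1250 y'=-8.2500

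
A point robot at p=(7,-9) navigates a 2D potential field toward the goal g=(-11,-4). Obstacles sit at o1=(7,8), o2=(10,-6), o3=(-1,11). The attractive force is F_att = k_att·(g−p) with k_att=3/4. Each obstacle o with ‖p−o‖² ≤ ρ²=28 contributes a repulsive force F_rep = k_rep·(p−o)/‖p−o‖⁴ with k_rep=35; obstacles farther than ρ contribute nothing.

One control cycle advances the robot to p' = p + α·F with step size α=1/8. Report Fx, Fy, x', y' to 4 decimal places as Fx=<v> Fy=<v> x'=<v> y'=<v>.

Fx=-13.8241 Fy=3.4259 x'=5.2720 y'=-8.5718

F_att = 3/4·(g−p) = 3/4·(-18,5) = (-13.5000,3.7500)
o1: d²=289 > ρ²=28 → inactive
o2: d²=18 ≤ ρ²=28; F_rep = 35·(-3,-3)/18² = (-0.3241,-0.3241)
o3: d²=464 > ρ²=28 → inactive
F = F_att + ΣF_rep = (-13.8241,3.4259)
p' = p + 1/8·F = (5.2720,-8.5718)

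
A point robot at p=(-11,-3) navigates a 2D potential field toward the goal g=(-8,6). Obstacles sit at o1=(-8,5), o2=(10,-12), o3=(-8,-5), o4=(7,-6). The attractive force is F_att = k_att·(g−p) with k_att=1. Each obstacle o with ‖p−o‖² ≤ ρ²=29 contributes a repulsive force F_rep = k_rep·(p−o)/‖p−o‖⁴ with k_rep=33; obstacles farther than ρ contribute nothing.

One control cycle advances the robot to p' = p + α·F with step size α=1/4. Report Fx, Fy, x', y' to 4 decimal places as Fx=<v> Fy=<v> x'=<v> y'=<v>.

Fx=2.4142 Fy=9.3905 x'=-10.3964 y'=-0.6524

F_att = 1·(g−p) = 1·(3,9) = (3.0000,9.0000)
o1: d²=73 > ρ²=29 → inactive
o2: d²=522 > ρ²=29 → inactive
o3: d²=13 ≤ ρ²=29; F_rep = 33·(-3,2)/13² = (-0.5858,0.3905)
o4: d²=333 > ρ²=29 → inactive
F = F_att + ΣF_rep = (2.4142,9.3905)
p' = p + 1/4·F = (-10.3964,-0.6524)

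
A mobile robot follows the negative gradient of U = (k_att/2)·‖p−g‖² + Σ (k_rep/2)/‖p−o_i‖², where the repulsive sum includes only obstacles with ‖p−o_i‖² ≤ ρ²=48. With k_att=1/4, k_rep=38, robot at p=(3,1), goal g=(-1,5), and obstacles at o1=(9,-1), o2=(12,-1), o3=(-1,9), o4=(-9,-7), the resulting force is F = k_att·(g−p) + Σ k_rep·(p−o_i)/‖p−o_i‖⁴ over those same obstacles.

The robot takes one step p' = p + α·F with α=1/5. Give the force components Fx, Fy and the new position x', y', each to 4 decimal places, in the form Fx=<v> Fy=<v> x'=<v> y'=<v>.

Fx=-1.1425 Fy=1.0475 x'=2.7715 y'=1.2095

F_att = 1/4·(g−p) = 1/4·(-4,4) = (-1.0000,1.0000)
o1: d²=40 ≤ ρ²=48; F_rep = 38·(-6,2)/40² = (-0.1425,0.0475)
o2: d²=85 > ρ²=48 → inactive
o3: d²=80 > ρ²=48 → inactive
o4: d²=208 > ρ²=48 → inactive
F = F_att + ΣF_rep = (-1.1425,1.0475)
p' = p + 1/5·F = (2.7715,1.2095)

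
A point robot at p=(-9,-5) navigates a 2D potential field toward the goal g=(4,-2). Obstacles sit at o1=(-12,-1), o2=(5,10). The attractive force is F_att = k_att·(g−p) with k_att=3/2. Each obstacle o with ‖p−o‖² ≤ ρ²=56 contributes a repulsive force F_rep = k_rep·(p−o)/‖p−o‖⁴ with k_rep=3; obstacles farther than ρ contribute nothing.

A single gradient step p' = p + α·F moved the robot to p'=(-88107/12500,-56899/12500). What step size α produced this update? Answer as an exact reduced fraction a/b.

α = 1/10

F_att = 3/2·(g−p) = 3/2·(13,3) = (19.5000,4.5000)
o1: d²=25 ≤ ρ²=56; F_rep = 3·(3,-4)/25² = (0.0144,-0.0192)
o2: d²=421 > ρ²=56 → inactive
F = F_att + ΣF_rep = (19.5144,4.4808)
Δp = p'−p = (1.9514,0.4481); α = Δx/Fx = (24393/12500) / (24393/1250) = 1/10
check: Δy/Fy = (5601/12500) / (5601/1250) = 1/10 ✓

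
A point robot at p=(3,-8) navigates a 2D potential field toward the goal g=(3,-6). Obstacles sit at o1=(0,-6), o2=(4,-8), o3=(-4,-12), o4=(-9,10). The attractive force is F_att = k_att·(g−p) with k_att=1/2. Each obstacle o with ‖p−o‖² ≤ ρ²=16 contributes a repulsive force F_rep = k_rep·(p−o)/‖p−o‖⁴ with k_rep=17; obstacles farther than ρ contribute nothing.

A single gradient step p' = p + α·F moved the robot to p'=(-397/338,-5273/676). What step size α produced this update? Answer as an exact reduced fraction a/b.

α = 1/4

F_att = 1/2·(g−p) = 1/2·(0,2) = (0.0000,1.0000)
o1: d²=13 ≤ ρ²=16; F_rep = 17·(3,-2)/13² = (0.3018,-0.2012)
o2: d²=1 ≤ ρ²=16; F_rep = 17·(-1,0)/1² = (-17.0000,0.0000)
o3: d²=65 > ρ²=16 → inactive
o4: d²=468 > ρ²=16 → inactive
F = F_att + ΣF_rep = (-16.6982,0.7988)
Δp = p'−p = (-4.1746,0.1997); α = Δx/Fx = (-1411/338) / (-2822/169) = 1/4
check: Δy/Fy = (135/676) / (135/169) = 1/4 ✓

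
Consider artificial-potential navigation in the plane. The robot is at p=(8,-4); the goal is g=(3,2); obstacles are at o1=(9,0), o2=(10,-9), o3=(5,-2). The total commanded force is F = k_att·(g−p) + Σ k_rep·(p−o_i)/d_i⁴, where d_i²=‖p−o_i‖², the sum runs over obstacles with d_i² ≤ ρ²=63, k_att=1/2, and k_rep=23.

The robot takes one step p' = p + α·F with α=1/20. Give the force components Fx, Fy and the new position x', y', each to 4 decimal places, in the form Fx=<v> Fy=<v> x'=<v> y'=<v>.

F_att = 1/2·(g−p) = 1/2·(-5,6) = (-2.5000,3.0000)
o1: d²=17 ≤ ρ²=63; F_rep = 23·(-1,-4)/17² = (-0.0796,-0.3183)
o2: d²=29 ≤ ρ²=63; F_rep = 23·(-2,5)/29² = (-0.0547,0.1367)
o3: d²=13 ≤ ρ²=63; F_rep = 23·(3,-2)/13² = (0.4083,-0.2722)
F = F_att + ΣF_rep = (-2.2260,2.5462)
p' = p + 1/20·F = (7.8887,-3.8727)

Fx=-2.2260 Fy=2.5462 x'=7.8887 y'=-3.8727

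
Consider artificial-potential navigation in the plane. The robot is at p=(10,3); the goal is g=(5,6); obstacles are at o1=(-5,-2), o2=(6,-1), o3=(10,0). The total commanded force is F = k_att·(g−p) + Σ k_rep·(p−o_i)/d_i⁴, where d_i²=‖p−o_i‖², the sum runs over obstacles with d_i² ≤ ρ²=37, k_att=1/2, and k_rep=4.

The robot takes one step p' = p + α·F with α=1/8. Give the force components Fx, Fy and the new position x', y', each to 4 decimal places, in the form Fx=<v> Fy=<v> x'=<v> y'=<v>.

Fx=-2.4844 Fy=1.6638 x'=9.6895 y'=3.2080

F_att = 1/2·(g−p) = 1/2·(-5,3) = (-2.5000,1.5000)
o1: d²=250 > ρ²=37 → inactive
o2: d²=32 ≤ ρ²=37; F_rep = 4·(4,4)/32² = (0.0156,0.0156)
o3: d²=9 ≤ ρ²=37; F_rep = 4·(0,3)/9² = (0.0000,0.1481)
F = F_att + ΣF_rep = (-2.4844,1.6638)
p' = p + 1/8·F = (9.6895,3.2080)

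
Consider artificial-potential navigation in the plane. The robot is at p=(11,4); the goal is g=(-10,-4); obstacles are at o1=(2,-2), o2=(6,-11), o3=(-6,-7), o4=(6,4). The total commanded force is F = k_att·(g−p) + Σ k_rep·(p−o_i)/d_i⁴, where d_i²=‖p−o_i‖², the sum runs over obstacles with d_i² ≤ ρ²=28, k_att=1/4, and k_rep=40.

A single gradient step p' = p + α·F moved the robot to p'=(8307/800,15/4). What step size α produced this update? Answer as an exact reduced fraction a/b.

F_att = 1/4·(g−p) = 1/4·(-21,-8) = (-5.2500,-2.0000)
o1: d²=117 > ρ²=28 → inactive
o2: d²=250 > ρ²=28 → inactive
o3: d²=410 > ρ²=28 → inactive
o4: d²=25 ≤ ρ²=28; F_rep = 40·(5,0)/25² = (0.3200,0.0000)
F = F_att + ΣF_rep = (-4.9300,-2.0000)
Δp = p'−p = (-0.6162,-0.2500); α = Δx/Fx = (-493/800) / (-493/100) = 1/8
check: Δy/Fy = (-1/4) / (-2) = 1/8 ✓

α = 1/8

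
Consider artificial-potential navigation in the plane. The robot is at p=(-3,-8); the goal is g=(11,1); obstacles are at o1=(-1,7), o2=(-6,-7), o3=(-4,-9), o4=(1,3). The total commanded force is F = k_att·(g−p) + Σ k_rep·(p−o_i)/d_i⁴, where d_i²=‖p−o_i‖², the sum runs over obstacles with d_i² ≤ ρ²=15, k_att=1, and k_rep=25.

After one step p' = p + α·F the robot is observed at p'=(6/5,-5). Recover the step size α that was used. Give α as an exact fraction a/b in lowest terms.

α = 1/5

F_att = 1·(g−p) = 1·(14,9) = (14.0000,9.0000)
o1: d²=229 > ρ²=15 → inactive
o2: d²=10 ≤ ρ²=15; F_rep = 25·(3,-1)/10² = (0.7500,-0.2500)
o3: d²=2 ≤ ρ²=15; F_rep = 25·(1,1)/2² = (6.2500,6.2500)
o4: d²=137 > ρ²=15 → inactive
F = F_att + ΣF_rep = (21.0000,15.0000)
Δp = p'−p = (4.2000,3.0000); α = Δx/Fx = (21/5) / (21) = 1/5
check: Δy/Fy = (3) / (15) = 1/5 ✓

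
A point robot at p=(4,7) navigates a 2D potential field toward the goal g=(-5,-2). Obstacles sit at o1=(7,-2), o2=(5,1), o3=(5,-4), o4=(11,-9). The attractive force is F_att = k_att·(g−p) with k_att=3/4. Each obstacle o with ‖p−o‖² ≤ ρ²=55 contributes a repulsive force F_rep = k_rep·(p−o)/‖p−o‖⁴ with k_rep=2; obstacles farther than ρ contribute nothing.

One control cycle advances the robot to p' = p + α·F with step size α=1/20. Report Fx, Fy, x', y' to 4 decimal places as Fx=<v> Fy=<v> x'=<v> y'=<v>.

F_att = 3/4·(g−p) = 3/4·(-9,-9) = (-6.7500,-6.7500)
o1: d²=90 > ρ²=55 → inactive
o2: d²=37 ≤ ρ²=55; F_rep = 2·(-1,6)/37² = (-0.0015,0.0088)
o3: d²=122 > ρ²=55 → inactive
o4: d²=305 > ρ²=55 → inactive
F = F_att + ΣF_rep = (-6.7515,-6.7412)
p' = p + 1/20·F = (3.6624,6.6629)

Fx=-6.7515 Fy=-6.7412 x'=3.6624 y'=6.6629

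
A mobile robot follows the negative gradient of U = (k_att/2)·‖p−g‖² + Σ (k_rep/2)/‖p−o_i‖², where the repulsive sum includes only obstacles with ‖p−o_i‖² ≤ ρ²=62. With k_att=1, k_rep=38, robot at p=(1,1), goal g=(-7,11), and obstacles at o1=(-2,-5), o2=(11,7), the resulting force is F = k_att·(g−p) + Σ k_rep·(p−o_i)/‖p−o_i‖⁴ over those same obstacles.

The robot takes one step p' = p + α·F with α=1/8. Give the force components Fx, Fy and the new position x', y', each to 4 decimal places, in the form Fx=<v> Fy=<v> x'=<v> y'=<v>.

Fx=-7.9437 Fy=10.1126 x'=0.0070 y'=2.2641

F_att = 1·(g−p) = 1·(-8,10) = (-8.0000,10.0000)
o1: d²=45 ≤ ρ²=62; F_rep = 38·(3,6)/45² = (0.0563,0.1126)
o2: d²=136 > ρ²=62 → inactive
F = F_att + ΣF_rep = (-7.9437,10.1126)
p' = p + 1/8·F = (0.0070,2.2641)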